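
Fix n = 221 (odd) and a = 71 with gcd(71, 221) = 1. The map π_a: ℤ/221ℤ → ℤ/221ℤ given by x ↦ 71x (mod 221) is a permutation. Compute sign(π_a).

Orbit of 177 under x↦71x: [177, 191, 80, 155, 176, 120, 122]… (length divides ord_221(71)).
π_71 has 7 disjoint cycles with lengths [48, 48, 48, 48, 16, 12, 1] on {0,…,220}.
With 7 cycles on 221 points, sign = (−1)^{221−7} = +1.
(71|221)_J = +1 (Zolotarev's lemma cross-check).

+1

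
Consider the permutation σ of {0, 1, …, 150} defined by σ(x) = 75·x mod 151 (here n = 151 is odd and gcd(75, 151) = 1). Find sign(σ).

Orbit of 143 under x↦75x: [143, 4, 149, 1, 75, 38, 132]… (length divides ord_151(75)).
Decompose π into cycles: lengths [30, 30, 30, 30, 30, 1] (6 cycles, including the fixed point 0).
sign(π) = (−1)^{n − #cycles} = (−1)^{151−6} = (−1)^145 = -1.

-1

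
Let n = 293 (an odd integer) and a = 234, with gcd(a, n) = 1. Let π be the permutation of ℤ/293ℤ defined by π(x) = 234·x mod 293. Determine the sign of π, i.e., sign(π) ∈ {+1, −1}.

+1

Orbit of 88 under x↦234x: [88, 82, 143, 60, 269, 244, 254]… (length divides ord_293(234)).
The orbit structure of x ↦ 234x mod 293: 3 orbits of sizes [146, 146, 1].
sign(π) = (−1)^{n − #cycles} = (−1)^{293−3} = (−1)^290 = +1.
Check: (234/293) = +1 by Zolotarev.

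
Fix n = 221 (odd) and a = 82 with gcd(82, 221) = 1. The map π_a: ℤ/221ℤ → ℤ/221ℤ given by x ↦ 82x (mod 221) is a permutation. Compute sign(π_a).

Trace 62: π^k(62) = [62, 1, 82, 94, 194, 217, 114] for k=0..6.
Cycle type of π: 48×4 + 16 + 6×2 + 1; total 8 cycles.
Σ(ℓ_i−1) = 221−8 = 213; sign = (−1)^213 = -1.

-1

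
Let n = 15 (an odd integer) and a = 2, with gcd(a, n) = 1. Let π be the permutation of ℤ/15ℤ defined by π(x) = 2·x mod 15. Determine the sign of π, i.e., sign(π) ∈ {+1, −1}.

Trace 8: π^k(8) = [8, 1, 2, 4] for k=0..3.
Cycle lengths of π_2 on ℤ/15ℤ: [4, 4, 4, 2, 1]; 5 cycles in total.
15 − 5 = 10 transpositions; sign(π) = (−1)^10 = +1.
The Jacobi symbol (2|15) = +1 (Zolotarev) agrees.

+1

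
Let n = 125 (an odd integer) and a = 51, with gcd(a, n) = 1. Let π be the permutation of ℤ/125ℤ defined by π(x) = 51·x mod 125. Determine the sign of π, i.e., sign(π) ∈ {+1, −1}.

+1

Trace 26: π^k(26) = [26, 76, 1, 51, 101] for k=0..4.
The orbit structure of x ↦ 51x mod 125: 45 orbits of sizes [5, 5, 5, 5, 5, 5, 5, 5, 5, 5, 5, 5, 5, 5, 5, 5, 5, 5, 5, 5, 1, 1, 1, 1, 1, 1, 1, 1, 1, 1, 1, 1, 1, 1, 1, 1, 1, 1, 1, 1, 1, 1, 1, 1, 1].
Σ(ℓ_i−1) = 125−45 = 80; sign = (−1)^80 = +1.
Check: (51/125) = +1 by Zolotarev.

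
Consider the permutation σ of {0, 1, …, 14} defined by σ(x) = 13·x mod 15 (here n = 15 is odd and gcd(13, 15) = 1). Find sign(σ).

Trace 7: π^k(7) = [7, 1, 13, 4] for k=0..3.
Cycle lengths of π_13 on ℤ/15ℤ: [4, 4, 4, 1, 1, 1]; 6 cycles in total.
Σ(ℓ_i−1) = 15−6 = 9; sign = (−1)^9 = -1.
The Jacobi symbol (13|15) = -1 (Zolotarev) agrees.

-1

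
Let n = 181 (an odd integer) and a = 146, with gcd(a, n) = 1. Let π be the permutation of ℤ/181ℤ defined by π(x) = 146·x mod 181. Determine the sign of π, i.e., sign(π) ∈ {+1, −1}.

-1

Orbit of 59 under x↦146x: [59, 107, 56, 31, 1, 146, 139]… (length divides ord_181(146)).
Cycle type of π: 20×9 + 1; total 10 cycles.
181 − 10 = 171 transpositions; sign(π) = (−1)^171 = -1.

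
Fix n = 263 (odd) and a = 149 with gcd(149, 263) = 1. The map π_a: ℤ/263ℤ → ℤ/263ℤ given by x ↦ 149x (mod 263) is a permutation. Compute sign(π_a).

+1

Orbit of 225 under x↦149x: [225, 124, 66, 103, 93, 181, 143]… (length divides ord_263(149)).
π_149 has 3 disjoint cycles with lengths [131, 131, 1] on {0,…,262}.
Σ(ℓ_i−1) = 263−3 = 260; sign = (−1)^260 = +1.
The Jacobi symbol (149|263) = +1 (Zolotarev) agrees.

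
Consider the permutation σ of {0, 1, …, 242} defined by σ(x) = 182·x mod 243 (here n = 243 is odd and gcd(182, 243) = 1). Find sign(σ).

Start at x=197: 197 → 133 → 149 → 145 → 146 → 85 → 161 → … (one orbit).
π_182 has 6 disjoint cycles with lengths [162, 54, 18, 6, 2, 1] on {0,…,242}.
Σ(ℓ_i−1) = 243−6 = 237; sign = (−1)^237 = -1.
Via Zolotarev, sign(π_{182}) = (182|243) = -1.

-1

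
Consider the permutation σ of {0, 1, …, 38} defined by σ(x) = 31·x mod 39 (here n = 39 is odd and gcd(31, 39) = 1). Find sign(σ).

Orbit of 34 under x↦31x: [34, 1, 31, 25]… (length divides ord_39(31)).
12 cycles of lengths [4, 4, 4, 4, 4, 4, 4, 4, 4, 1, 1, 1].
12 cycles on 39: each ℓ→(−1)^(ℓ−1), product (−1)^27 = -1.

-1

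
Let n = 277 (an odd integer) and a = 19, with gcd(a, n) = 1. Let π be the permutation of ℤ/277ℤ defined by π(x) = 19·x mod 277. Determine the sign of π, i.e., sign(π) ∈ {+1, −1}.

Trace 273: π^k(273) = [273, 201, 218, 264, 30, 16, 27] for k=0..6.
The orbit structure of x ↦ 19x mod 277: 13 orbits of sizes [23, 23, 23, 23, 23, 23, 23, 23, 23, 23, 23, 23, 1].
277 − 13 = 264 transpositions; sign(π) = (−1)^264 = +1.
Check: (19/277) = +1 by Zolotarev.

+1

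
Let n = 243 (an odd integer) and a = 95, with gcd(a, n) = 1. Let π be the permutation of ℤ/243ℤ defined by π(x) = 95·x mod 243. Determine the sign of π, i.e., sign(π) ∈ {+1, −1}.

-1

Start at x=7: 7 → 179 → 238 → 11 → 73 → 131 → 52 → … (one orbit).
The orbit structure of x ↦ 95x mod 243: 6 orbits of sizes [162, 54, 18, 6, 2, 1].
6 cycles on 243: each ℓ→(−1)^(ℓ−1), product (−1)^237 = -1.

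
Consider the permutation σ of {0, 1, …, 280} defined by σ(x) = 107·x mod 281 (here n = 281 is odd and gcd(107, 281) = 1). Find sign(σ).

Orbit of 143 under x↦107x: [143, 127, 101, 129, 34, 266, 81]… (length divides ord_281(107)).
Decompose π into cycles: lengths [280, 1] (2 cycles, including the fixed point 0).
sign(π) = (−1)^{n − #cycles} = (−1)^{281−2} = (−1)^279 = -1.
Check: (107/281) = -1 by Zolotarev.

-1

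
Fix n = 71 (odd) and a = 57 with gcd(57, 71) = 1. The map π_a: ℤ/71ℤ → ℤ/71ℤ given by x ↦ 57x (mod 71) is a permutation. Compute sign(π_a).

+1

Trace 25: π^k(25) = [25, 5, 1, 57, 54] for k=0..4.
π_57 has 15 disjoint cycles with lengths [5, 5, 5, 5, 5, 5, 5, 5, 5, 5, 5, 5, 5, 5, 1] on {0,…,70}.
sign(π) = (−1)^{n − #cycles} = (−1)^{71−15} = (−1)^56 = +1.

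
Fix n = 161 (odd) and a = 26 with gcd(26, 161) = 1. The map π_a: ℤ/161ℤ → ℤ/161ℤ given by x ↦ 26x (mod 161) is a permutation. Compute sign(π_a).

Start at x=8: 8 → 47 → 95 → 55 → 142 → 150 → 36 → … (one orbit).
6 cycles of lengths [66, 66, 11, 11, 6, 1].
n − c = 161 − 6 = 155; sign = (−1)^155 = -1.
Zolotarev: (26|161) = -1, matching the cycle-count sign.

-1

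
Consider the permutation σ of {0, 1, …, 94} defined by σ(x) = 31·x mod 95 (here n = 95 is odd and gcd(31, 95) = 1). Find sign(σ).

Start at x=31: 31 → 11 → 56 → 26 → 46 → 1 → 31 (one orbit).
The orbit structure of x ↦ 31x mod 95: 20 orbits of sizes [6, 6, 6, 6, 6, 6, 6, 6, 6, 6, 6, 6, 6, 6, 6, 1, 1, 1, 1, 1].
95 − 20 = 75 transpositions; sign(π) = (−1)^75 = -1.

-1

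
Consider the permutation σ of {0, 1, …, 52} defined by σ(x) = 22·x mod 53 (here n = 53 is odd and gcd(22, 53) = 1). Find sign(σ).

-1

Orbit of 3 under x↦22x: [3, 13, 21, 38, 41, 1, 22]… (length divides ord_53(22)).
2 cycles of lengths [52, 1].
sign(π) = (−1)^{n − #cycles} = (−1)^{53−2} = (−1)^51 = -1.
Via Zolotarev, sign(π_{22}) = (22|53) = -1.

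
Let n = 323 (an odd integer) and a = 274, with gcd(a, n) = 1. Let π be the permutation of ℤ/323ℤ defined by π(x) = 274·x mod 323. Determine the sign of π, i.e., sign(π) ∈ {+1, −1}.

-1

Orbit of 189 under x↦274x: [189, 106, 297, 305, 236, 64, 94]… (length divides ord_323(274)).
Cycle lengths of π_274 on ℤ/323ℤ: [24, 24, 24, 24, 24, 24, 24, 24, 24, 24, 24, 24, 8, 8, 6, 6, 6, 1]; 18 cycles in total.
sign(π) = (−1)^{n − #cycles} = (−1)^{323−18} = (−1)^305 = -1.
The Jacobi symbol (274|323) = -1 (Zolotarev) agrees.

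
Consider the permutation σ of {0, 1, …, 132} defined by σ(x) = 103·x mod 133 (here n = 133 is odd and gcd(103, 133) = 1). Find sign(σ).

Trace 30: π^k(30) = [30, 31, 1, 103, 102, 132] for k=0..5.
The orbit structure of x ↦ 103x mod 133: 23 orbits of sizes [6, 6, 6, 6, 6, 6, 6, 6, 6, 6, 6, 6, 6, 6, 6, 6, 6, 6, 6, 6, 6, 6, 1].
With 23 cycles on 133 points, sign = (−1)^{133−23} = +1.

+1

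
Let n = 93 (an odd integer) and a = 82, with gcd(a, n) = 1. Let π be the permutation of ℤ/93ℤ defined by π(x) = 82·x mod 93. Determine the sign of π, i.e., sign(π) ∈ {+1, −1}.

Trace 16: π^k(16) = [16, 10, 76, 1, 82, 28, 64] for k=0..6.
π_82 has 9 disjoint cycles with lengths [15, 15, 15, 15, 15, 15, 1, 1, 1] on {0,…,92}.
n − c = 93 − 9 = 84; sign = (−1)^84 = +1.

+1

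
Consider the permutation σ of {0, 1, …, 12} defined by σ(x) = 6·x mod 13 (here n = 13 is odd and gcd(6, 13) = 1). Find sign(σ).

-1

Orbit of 5 under x↦6x: [5, 4, 11, 1, 6, 10, 8]… (length divides ord_13(6)).
The orbit structure of x ↦ 6x mod 13: 2 orbits of sizes [12, 1].
2 cycles on 13: each ℓ→(−1)^(ℓ−1), product (−1)^11 = -1.
The Jacobi symbol (6|13) = -1 (Zolotarev) agrees.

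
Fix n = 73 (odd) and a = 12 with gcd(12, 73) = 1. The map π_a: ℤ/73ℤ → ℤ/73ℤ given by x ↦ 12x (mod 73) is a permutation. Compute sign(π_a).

+1

Orbit of 48 under x↦12x: [48, 65, 50, 16, 46, 41, 54]… (length divides ord_73(12)).
3 cycles of lengths [36, 36, 1].
73 − 3 = 70 transpositions; sign(π) = (−1)^70 = +1.
Check: (12/73) = +1 by Zolotarev.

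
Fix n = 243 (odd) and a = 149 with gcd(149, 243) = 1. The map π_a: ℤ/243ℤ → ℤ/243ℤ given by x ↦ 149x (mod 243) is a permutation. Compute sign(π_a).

Start at x=70: 70 → 224 → 85 → 29 → 190 → 122 → 196 → … (one orbit).
Cycle type of π: 162 + 54 + 18 + 6 + 2 + 1; total 6 cycles.
n − c = 243 − 6 = 237; sign = (−1)^237 = -1.

-1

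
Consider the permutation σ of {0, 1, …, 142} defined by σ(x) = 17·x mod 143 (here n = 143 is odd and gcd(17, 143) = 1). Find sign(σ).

Start at x=116: 116 → 113 → 62 → 53 → 43 → 16 → 129 → … (one orbit).
Cycle type of π: 30×4 + 10 + 6×2 + 1; total 8 cycles.
143 − 8 = 135 transpositions; sign(π) = (−1)^135 = -1.
Check: (17/143) = -1 by Zolotarev.

-1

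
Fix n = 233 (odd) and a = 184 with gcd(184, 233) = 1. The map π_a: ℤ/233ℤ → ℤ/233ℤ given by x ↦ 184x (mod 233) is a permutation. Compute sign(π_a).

+1

Trace 2: π^k(2) = [2, 135, 142, 32, 63, 175, 46] for k=0..6.
Cycle type of π: 29×8 + 1; total 9 cycles.
233 − 9 = 224 transpositions; sign(π) = (−1)^224 = +1.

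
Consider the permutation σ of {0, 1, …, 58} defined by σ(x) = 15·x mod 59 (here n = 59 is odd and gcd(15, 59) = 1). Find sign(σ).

+1

Trace 29: π^k(29) = [29, 22, 35, 53, 28, 7, 46] for k=0..6.
Cycle lengths of π_15 on ℤ/59ℤ: [29, 29, 1]; 3 cycles in total.
59 − 3 = 56 transpositions; sign(π) = (−1)^56 = +1.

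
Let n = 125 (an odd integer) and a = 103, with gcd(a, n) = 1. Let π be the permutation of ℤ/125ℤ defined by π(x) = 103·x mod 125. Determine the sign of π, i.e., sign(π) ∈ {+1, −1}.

-1

Trace 58: π^k(58) = [58, 99, 72, 41, 98, 94, 57] for k=0..6.
Cycle type of π: 100 + 20 + 4 + 1; total 4 cycles.
With 4 cycles on 125 points, sign = (−1)^{125−4} = -1.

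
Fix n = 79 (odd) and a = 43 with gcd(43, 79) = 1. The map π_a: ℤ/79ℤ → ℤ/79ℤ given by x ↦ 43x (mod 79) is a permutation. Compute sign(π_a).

Trace 3: π^k(3) = [3, 50, 17, 20, 70, 8, 28] for k=0..6.
Cycle type of π: 78 + 1; total 2 cycles.
79 − 2 = 77 transpositions; sign(π) = (−1)^77 = -1.
The Jacobi symbol (43|79) = -1 (Zolotarev) agrees.

-1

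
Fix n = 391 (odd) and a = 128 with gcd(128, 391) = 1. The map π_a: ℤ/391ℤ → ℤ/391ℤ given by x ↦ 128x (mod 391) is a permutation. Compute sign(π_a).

+1

Trace 338: π^k(338) = [338, 254, 59, 123, 104, 18, 349] for k=0..6.
Decompose π into cycles: lengths [88, 88, 88, 88, 11, 11, 8, 8, 1] (9 cycles, including the fixed point 0).
391 − 9 = 382 transpositions; sign(π) = (−1)^382 = +1.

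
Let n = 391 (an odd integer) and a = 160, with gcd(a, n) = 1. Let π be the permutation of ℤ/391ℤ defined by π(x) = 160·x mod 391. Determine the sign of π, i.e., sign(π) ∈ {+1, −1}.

+1

Start at x=185: 185 → 275 → 208 → 45 → 162 → 114 → 254 → … (one orbit).
35 cycles of lengths [16, 16, 16, 16, 16, 16, 16, 16, 16, 16, 16, 16, 16, 16, 16, 16, 16, 16, 16, 16, 16, 16, 16, 2, 2, 2, 2, 2, 2, 2, 2, 2, 2, 2, 1].
391 − 35 = 356 transpositions; sign(π) = (−1)^356 = +1.
Zolotarev: (160|391) = +1, matching the cycle-count sign.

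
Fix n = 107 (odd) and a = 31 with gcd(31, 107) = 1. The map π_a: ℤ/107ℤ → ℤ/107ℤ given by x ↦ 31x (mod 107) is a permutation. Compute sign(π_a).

Start at x=48: 48 → 97 → 11 → 20 → 85 → 67 → 44 → … (one orbit).
π_31 has 2 disjoint cycles with lengths [106, 1] on {0,…,106}.
Σ(ℓ_i−1) = 107−2 = 105; sign = (−1)^105 = -1.

-1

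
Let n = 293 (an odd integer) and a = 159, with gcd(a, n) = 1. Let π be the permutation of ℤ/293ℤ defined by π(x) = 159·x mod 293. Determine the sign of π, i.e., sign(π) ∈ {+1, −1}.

-1

Orbit of 91 under x↦159x: [91, 112, 228, 213, 172, 99, 212]… (length divides ord_293(159)).
Cycle type of π: 292 + 1; total 2 cycles.
sign(π) = (−1)^{n − #cycles} = (−1)^{293−2} = (−1)^291 = -1.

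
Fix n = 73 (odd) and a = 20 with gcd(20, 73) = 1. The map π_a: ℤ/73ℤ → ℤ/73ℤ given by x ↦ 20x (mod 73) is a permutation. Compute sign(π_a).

Trace 65: π^k(65) = [65, 59, 12, 21, 55, 5, 27] for k=0..6.
The orbit structure of x ↦ 20x mod 73: 2 orbits of sizes [72, 1].
73 − 2 = 71 transpositions; sign(π) = (−1)^71 = -1.
(20|73)_J = -1 (Zolotarev's lemma cross-check).

-1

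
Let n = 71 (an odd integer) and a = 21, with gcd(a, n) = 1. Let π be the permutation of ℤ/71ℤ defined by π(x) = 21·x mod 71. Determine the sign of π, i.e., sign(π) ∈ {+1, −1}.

Trace 13: π^k(13) = [13, 60, 53, 48, 14, 10, 68] for k=0..6.
Cycle type of π: 70 + 1; total 2 cycles.
Σ(ℓ_i−1) = 71−2 = 69; sign = (−1)^69 = -1.
(21|71)_J = -1 (Zolotarev's lemma cross-check).

-1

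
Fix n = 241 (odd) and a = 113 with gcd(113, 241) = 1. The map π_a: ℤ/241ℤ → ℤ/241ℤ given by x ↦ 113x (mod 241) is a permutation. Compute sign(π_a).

Start at x=60: 60 → 32 → 1 → 113 → 237 → 30 → 16 → … (one orbit).
Cycle type of π: 24×10 + 1; total 11 cycles.
With 11 cycles on 241 points, sign = (−1)^{241−11} = +1.
Via Zolotarev, sign(π_{113}) = (113|241) = +1.

+1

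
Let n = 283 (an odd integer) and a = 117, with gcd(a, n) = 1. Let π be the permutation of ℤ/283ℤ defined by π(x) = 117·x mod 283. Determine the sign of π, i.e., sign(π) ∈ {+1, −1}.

Orbit of 93 under x↦117x: [93, 127, 143, 34, 16, 174, 265]… (length divides ord_283(117)).
Cycle type of π: 141×2 + 1; total 3 cycles.
sign(π) = (−1)^{n − #cycles} = (−1)^{283−3} = (−1)^280 = +1.
Zolotarev: (117|283) = +1, matching the cycle-count sign.

+1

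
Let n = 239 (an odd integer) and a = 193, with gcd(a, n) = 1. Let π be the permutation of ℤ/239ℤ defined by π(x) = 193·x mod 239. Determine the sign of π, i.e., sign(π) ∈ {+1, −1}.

+1

Start at x=48: 48 → 182 → 232 → 83 → 6 → 202 → 29 → … (one orbit).
Cycle lengths of π_193 on ℤ/239ℤ: [119, 119, 1]; 3 cycles in total.
n − c = 239 − 3 = 236; sign = (−1)^236 = +1.
Via Zolotarev, sign(π_{193}) = (193|239) = +1.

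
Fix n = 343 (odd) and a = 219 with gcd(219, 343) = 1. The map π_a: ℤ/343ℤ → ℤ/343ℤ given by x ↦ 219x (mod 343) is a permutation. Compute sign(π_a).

Trace 93: π^k(93) = [93, 130, 1, 219, 284, 113, 51] for k=0..6.
Cycle type of π: 147×2 + 21×2 + 3×2 + 1; total 7 cycles.
sign(π) = (−1)^{n − #cycles} = (−1)^{343−7} = (−1)^336 = +1.

+1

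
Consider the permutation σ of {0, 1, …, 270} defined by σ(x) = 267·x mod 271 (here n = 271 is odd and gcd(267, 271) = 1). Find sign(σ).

Trace 223: π^k(223) = [223, 192, 45, 91, 178, 101, 138] for k=0..6.
Cycle type of π: 270 + 1; total 2 cycles.
271 − 2 = 269 transpositions; sign(π) = (−1)^269 = -1.
The Jacobi symbol (267|271) = -1 (Zolotarev) agrees.

-1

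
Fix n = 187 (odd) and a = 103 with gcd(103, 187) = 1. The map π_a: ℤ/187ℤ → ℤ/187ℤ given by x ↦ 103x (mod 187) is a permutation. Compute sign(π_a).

+1

Trace 86: π^k(86) = [86, 69, 1, 103, 137] for k=0..4.
The orbit structure of x ↦ 103x mod 187: 51 orbits of sizes [5, 5, 5, 5, 5, 5, 5, 5, 5, 5, 5, 5, 5, 5, 5, 5, 5, 5, 5, 5, 5, 5, 5, 5, 5, 5, 5, 5, 5, 5, 5, 5, 5, 5, 1, 1, 1, 1, 1, 1, 1, 1, 1, 1, 1, 1, 1, 1, 1, 1, 1].
sign(π) = (−1)^{n − #cycles} = (−1)^{187−51} = (−1)^136 = +1.
The Jacobi symbol (103|187) = +1 (Zolotarev) agrees.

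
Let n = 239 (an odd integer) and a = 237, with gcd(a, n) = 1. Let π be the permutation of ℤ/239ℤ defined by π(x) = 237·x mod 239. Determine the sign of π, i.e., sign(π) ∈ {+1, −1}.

-1

Start at x=103: 103 → 33 → 173 → 132 → 214 → 50 → 139 → … (one orbit).
Cycle lengths of π_237 on ℤ/239ℤ: [238, 1]; 2 cycles in total.
n − c = 239 − 2 = 237; sign = (−1)^237 = -1.
Via Zolotarev, sign(π_{237}) = (237|239) = -1.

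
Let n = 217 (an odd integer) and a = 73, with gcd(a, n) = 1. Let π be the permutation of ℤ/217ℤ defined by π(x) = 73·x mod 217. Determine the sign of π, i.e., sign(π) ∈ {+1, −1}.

+1

Orbit of 139 under x↦73x: [139, 165, 110, 1, 73, 121, 153]… (length divides ord_217(73)).
Cycle type of π: 30×7 + 6 + 1; total 9 cycles.
sign(π) = (−1)^{n − #cycles} = (−1)^{217−9} = (−1)^208 = +1.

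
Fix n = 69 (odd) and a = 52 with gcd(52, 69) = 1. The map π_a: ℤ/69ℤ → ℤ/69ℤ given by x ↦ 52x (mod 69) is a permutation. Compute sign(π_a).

+1

Orbit of 4 under x↦52x: [4, 1, 52, 13, 55, 31, 25]… (length divides ord_69(52)).
The orbit structure of x ↦ 52x mod 69: 9 orbits of sizes [11, 11, 11, 11, 11, 11, 1, 1, 1].
sign(π) = (−1)^{n − #cycles} = (−1)^{69−9} = (−1)^60 = +1.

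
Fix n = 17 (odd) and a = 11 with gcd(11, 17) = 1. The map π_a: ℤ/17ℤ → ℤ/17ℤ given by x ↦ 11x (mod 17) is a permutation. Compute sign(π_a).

-1

Orbit of 5 under x↦11x: [5, 4, 10, 8, 3, 16, 6]… (length divides ord_17(11)).
2 cycles of lengths [16, 1].
sign(π) = (−1)^{n − #cycles} = (−1)^{17−2} = (−1)^15 = -1.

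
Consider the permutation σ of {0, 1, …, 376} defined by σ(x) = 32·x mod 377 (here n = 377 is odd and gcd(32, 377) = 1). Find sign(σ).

Orbit of 31 under x↦32x: [31, 238, 76, 170, 162, 283, 8]… (length divides ord_377(32)).
Decompose π into cycles: lengths [84, 84, 84, 84, 28, 12, 1] (7 cycles, including the fixed point 0).
7 cycles on 377: each ℓ→(−1)^(ℓ−1), product (−1)^370 = +1.
Check: (32/377) = +1 by Zolotarev.

+1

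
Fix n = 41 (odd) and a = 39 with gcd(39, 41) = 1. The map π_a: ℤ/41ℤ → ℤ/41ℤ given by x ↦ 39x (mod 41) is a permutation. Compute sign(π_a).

Start at x=32: 32 → 18 → 5 → 31 → 20 → 1 → 39 → … (one orbit).
π_39 has 3 disjoint cycles with lengths [20, 20, 1] on {0,…,40}.
With 3 cycles on 41 points, sign = (−1)^{41−3} = +1.
The Jacobi symbol (39|41) = +1 (Zolotarev) agrees.

+1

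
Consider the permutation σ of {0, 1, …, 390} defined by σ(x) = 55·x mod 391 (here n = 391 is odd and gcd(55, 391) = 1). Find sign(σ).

+1

Start at x=50: 50 → 13 → 324 → 225 → 254 → 285 → 35 → … (one orbit).
15 cycles of lengths [44, 44, 44, 44, 44, 44, 44, 44, 11, 11, 4, 4, 4, 4, 1].
sign(π) = (−1)^{n − #cycles} = (−1)^{391−15} = (−1)^376 = +1.
(55|391)_J = +1 (Zolotarev's lemma cross-check).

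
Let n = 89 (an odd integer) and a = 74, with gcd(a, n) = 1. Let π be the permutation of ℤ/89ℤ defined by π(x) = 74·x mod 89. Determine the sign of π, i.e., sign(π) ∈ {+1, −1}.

-1

Start at x=28: 28 → 25 → 70 → 18 → 86 → 45 → 37 → … (one orbit).
π_74 has 2 disjoint cycles with lengths [88, 1] on {0,…,88}.
89 − 2 = 87 transpositions; sign(π) = (−1)^87 = -1.
Zolotarev: (74|89) = -1, matching the cycle-count sign.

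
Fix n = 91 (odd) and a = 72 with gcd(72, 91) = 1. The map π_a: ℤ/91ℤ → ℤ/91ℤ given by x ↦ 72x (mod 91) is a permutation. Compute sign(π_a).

-1

Start at x=8: 8 → 30 → 67 → 1 → 72 → 88 → 57 → … (one orbit).
The orbit structure of x ↦ 72x mod 91: 10 orbits of sizes [12, 12, 12, 12, 12, 12, 12, 3, 3, 1].
n − c = 91 − 10 = 81; sign = (−1)^81 = -1.
Check: (72/91) = -1 by Zolotarev.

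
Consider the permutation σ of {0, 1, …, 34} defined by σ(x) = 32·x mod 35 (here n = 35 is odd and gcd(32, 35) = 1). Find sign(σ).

Orbit of 29 under x↦32x: [29, 18, 16, 22, 4, 23, 1]… (length divides ord_35(32)).
6 cycles of lengths [12, 12, 4, 3, 3, 1].
35 − 6 = 29 transpositions; sign(π) = (−1)^29 = -1.
Check: (32/35) = -1 by Zolotarev.

-1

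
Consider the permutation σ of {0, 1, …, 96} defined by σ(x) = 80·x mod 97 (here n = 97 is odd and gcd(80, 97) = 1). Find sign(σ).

-1

Trace 96: π^k(96) = [96, 17, 2, 63, 93, 68, 8] for k=0..6.
The orbit structure of x ↦ 80x mod 97: 2 orbits of sizes [96, 1].
n − c = 97 − 2 = 95; sign = (−1)^95 = -1.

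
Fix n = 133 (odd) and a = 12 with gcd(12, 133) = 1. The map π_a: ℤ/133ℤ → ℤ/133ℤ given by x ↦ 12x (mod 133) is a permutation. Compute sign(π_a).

+1

Trace 132: π^k(132) = [132, 121, 122, 1, 12, 11] for k=0..5.
Cycle lengths of π_12 on ℤ/133ℤ: [6, 6, 6, 6, 6, 6, 6, 6, 6, 6, 6, 6, 6, 6, 6, 6, 6, 6, 6, 6, 6, 6, 1]; 23 cycles in total.
With 23 cycles on 133 points, sign = (−1)^{133−23} = +1.
Via Zolotarev, sign(π_{12}) = (12|133) = +1.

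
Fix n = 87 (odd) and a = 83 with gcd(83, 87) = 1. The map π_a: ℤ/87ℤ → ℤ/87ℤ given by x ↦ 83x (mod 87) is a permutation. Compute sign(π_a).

Trace 20: π^k(20) = [20, 7, 59, 25, 74, 52, 53] for k=0..6.
10 cycles of lengths [14, 14, 14, 14, 7, 7, 7, 7, 2, 1].
10 cycles on 87: each ℓ→(−1)^(ℓ−1), product (−1)^77 = -1.

-1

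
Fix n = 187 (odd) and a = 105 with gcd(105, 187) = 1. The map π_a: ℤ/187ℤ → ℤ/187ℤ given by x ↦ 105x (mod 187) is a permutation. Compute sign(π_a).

+1

Orbit of 155 under x↦105x: [155, 6, 69, 139, 9, 10, 115]… (length divides ord_187(105)).
Decompose π into cycles: lengths [80, 80, 16, 10, 1] (5 cycles, including the fixed point 0).
With 5 cycles on 187 points, sign = (−1)^{187−5} = +1.
Check: (105/187) = +1 by Zolotarev.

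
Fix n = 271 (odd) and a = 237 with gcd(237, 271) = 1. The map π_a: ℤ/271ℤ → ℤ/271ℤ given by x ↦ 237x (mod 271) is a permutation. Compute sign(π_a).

-1

Start at x=57: 57 → 230 → 39 → 29 → 98 → 191 → 10 → … (one orbit).
Cycle type of π: 90×3 + 1; total 4 cycles.
sign(π) = (−1)^{n − #cycles} = (−1)^{271−4} = (−1)^267 = -1.
Via Zolotarev, sign(π_{237}) = (237|271) = -1.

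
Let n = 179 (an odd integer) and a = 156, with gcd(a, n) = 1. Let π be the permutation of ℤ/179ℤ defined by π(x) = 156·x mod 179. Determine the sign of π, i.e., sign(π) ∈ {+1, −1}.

Start at x=49: 49 → 126 → 145 → 66 → 93 → 9 → 151 → … (one orbit).
3 cycles of lengths [89, 89, 1].
With 3 cycles on 179 points, sign = (−1)^{179−3} = +1.
The Jacobi symbol (156|179) = +1 (Zolotarev) agrees.

+1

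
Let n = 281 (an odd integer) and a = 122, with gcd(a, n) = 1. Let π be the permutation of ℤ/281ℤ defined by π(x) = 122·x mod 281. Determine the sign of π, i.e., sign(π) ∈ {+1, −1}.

-1

Trace 257: π^k(257) = [257, 163, 216, 219, 23, 277, 74] for k=0..6.
2 cycles of lengths [280, 1].
sign(π) = (−1)^{n − #cycles} = (−1)^{281−2} = (−1)^279 = -1.
(122|281)_J = -1 (Zolotarev's lemma cross-check).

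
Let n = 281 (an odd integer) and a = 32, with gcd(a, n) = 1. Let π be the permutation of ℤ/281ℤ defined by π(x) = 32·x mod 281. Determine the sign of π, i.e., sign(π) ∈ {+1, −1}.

Orbit of 165 under x↦32x: [165, 222, 79, 280, 249, 100, 109]… (length divides ord_281(32)).
Decompose π into cycles: lengths [14, 14, 14, 14, 14, 14, 14, 14, 14, 14, 14, 14, 14, 14, 14, 14, 14, 14, 14, 14, 1] (21 cycles, including the fixed point 0).
21 cycles on 281: each ℓ→(−1)^(ℓ−1), product (−1)^260 = +1.
Via Zolotarev, sign(π_{32}) = (32|281) = +1.

+1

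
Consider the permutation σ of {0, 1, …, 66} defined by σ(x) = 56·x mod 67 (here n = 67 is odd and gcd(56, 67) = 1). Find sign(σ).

+1

Orbit of 1 under x↦56x: [1, 56, 54, 9, 35, 17, 14]… (length divides ord_67(56)).
Cycle lengths of π_56 on ℤ/67ℤ: [33, 33, 1]; 3 cycles in total.
n − c = 67 − 3 = 64; sign = (−1)^64 = +1.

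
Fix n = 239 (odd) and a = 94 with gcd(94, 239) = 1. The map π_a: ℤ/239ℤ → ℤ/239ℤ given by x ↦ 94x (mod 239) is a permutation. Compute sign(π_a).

-1

Trace 105: π^k(105) = [105, 71, 221, 220, 126, 133, 74] for k=0..6.
Decompose π into cycles: lengths [238, 1] (2 cycles, including the fixed point 0).
With 2 cycles on 239 points, sign = (−1)^{239−2} = -1.
Zolotarev: (94|239) = -1, matching the cycle-count sign.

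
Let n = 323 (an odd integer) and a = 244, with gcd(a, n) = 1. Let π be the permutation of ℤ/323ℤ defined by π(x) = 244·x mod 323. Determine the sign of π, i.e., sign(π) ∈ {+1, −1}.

Orbit of 256 under x↦244x: [256, 125, 138, 80, 140, 245, 25]… (length divides ord_323(244)).
Cycle type of π: 144×2 + 16 + 9×2 + 1; total 6 cycles.
Σ(ℓ_i−1) = 323−6 = 317; sign = (−1)^317 = -1.
Zolotarev: (244|323) = -1, matching the cycle-count sign.

-1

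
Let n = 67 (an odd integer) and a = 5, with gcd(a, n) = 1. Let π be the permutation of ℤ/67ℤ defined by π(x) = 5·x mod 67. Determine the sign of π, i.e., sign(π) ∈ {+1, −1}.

-1

Trace 40: π^k(40) = [40, 66, 62, 42, 9, 45, 24] for k=0..6.
π_5 has 4 disjoint cycles with lengths [22, 22, 22, 1] on {0,…,66}.
With 4 cycles on 67 points, sign = (−1)^{67−4} = -1.
(5|67)_J = -1 (Zolotarev's lemma cross-check).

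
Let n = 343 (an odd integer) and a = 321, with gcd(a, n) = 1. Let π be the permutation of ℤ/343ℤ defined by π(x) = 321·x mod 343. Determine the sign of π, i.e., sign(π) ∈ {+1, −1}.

-1

Start at x=92: 92 → 34 → 281 → 335 → 176 → 244 → 120 → … (one orbit).
The orbit structure of x ↦ 321x mod 343: 10 orbits of sizes [98, 98, 98, 14, 14, 14, 2, 2, 2, 1].
n − c = 343 − 10 = 333; sign = (−1)^333 = -1.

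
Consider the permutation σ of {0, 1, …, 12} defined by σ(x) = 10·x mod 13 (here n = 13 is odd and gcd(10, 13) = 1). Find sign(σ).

Start at x=4: 4 → 1 → 10 → 9 → 12 → 3 → 4 (one orbit).
Cycle lengths of π_10 on ℤ/13ℤ: [6, 6, 1]; 3 cycles in total.
With 3 cycles on 13 points, sign = (−1)^{13−3} = +1.

+1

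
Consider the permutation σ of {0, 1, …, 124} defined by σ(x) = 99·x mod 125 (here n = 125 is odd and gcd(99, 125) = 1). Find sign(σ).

+1

Orbit of 101 under x↦99x: [101, 124, 26, 74, 76, 24, 1]… (length divides ord_125(99)).
π_99 has 23 disjoint cycles with lengths [10, 10, 10, 10, 10, 10, 10, 10, 10, 10, 2, 2, 2, 2, 2, 2, 2, 2, 2, 2, 2, 2, 1] on {0,…,124}.
n − c = 125 − 23 = 102; sign = (−1)^102 = +1.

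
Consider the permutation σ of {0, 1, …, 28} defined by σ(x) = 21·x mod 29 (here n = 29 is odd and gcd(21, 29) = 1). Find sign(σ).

-1

Orbit of 11 under x↦21x: [11, 28, 8, 23, 19, 22, 27]… (length divides ord_29(21)).
2 cycles of lengths [28, 1].
Σ(ℓ_i−1) = 29−2 = 27; sign = (−1)^27 = -1.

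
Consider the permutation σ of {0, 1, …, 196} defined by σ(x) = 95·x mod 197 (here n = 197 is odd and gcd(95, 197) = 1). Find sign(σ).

Orbit of 113 under x↦95x: [113, 97, 153, 154, 52, 15, 46]… (length divides ord_197(95)).
Cycle type of π: 196 + 1; total 2 cycles.
Σ(ℓ_i−1) = 197−2 = 195; sign = (−1)^195 = -1.

-1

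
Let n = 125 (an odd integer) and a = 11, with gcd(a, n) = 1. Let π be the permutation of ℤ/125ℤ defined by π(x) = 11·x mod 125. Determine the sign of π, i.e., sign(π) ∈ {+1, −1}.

Trace 81: π^k(81) = [81, 16, 51, 61, 46, 6, 66] for k=0..6.
Cycle lengths of π_11 on ℤ/125ℤ: [25, 25, 25, 25, 5, 5, 5, 5, 1, 1, 1, 1, 1]; 13 cycles in total.
13 cycles on 125: each ℓ→(−1)^(ℓ−1), product (−1)^112 = +1.

+1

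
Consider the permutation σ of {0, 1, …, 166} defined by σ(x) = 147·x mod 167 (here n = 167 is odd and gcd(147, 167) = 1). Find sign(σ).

Trace 42: π^k(42) = [42, 162, 100, 4, 87, 97, 64] for k=0..6.
The orbit structure of x ↦ 147x mod 167: 3 orbits of sizes [83, 83, 1].
n − c = 167 − 3 = 164; sign = (−1)^164 = +1.
Zolotarev: (147|167) = +1, matching the cycle-count sign.

+1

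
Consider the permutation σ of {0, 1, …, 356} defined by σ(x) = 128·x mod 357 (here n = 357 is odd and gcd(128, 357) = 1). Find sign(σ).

Trace 179: π^k(179) = [179, 64, 338, 67, 8, 310, 53] for k=0..6.
Cycle lengths of π_128 on ℤ/357ℤ: [24, 24, 24, 24, 24, 24, 24, 24, 24, 24, 24, 24, 8, 8, 8, 8, 8, 8, 6, 6, 3, 3, 2, 1]; 24 cycles in total.
24 cycles on 357: each ℓ→(−1)^(ℓ−1), product (−1)^333 = -1.
The Jacobi symbol (128|357) = -1 (Zolotarev) agrees.

-1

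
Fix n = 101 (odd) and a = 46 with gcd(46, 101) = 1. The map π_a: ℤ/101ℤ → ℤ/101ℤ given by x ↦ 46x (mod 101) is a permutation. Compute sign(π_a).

-1

Start at x=39: 39 → 77 → 7 → 19 → 66 → 6 → 74 → … (one orbit).
The orbit structure of x ↦ 46x mod 101: 2 orbits of sizes [100, 1].
sign(π) = (−1)^{n − #cycles} = (−1)^{101−2} = (−1)^99 = -1.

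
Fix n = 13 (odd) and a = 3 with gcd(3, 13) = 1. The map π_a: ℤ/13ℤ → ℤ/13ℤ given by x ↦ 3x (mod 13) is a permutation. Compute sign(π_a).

+1

Start at x=9: 9 → 1 → 3 → 9 (one orbit).
Cycle lengths of π_3 on ℤ/13ℤ: [3, 3, 3, 3, 1]; 5 cycles in total.
13 − 5 = 8 transpositions; sign(π) = (−1)^8 = +1.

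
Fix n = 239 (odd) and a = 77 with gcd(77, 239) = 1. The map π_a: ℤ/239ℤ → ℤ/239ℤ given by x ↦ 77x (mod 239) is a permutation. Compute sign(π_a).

-1

Orbit of 217 under x↦77x: [217, 218, 56, 10, 53, 18, 191]… (length divides ord_239(77)).
Cycle type of π: 238 + 1; total 2 cycles.
sign(π) = (−1)^{n − #cycles} = (−1)^{239−2} = (−1)^237 = -1.
Zolotarev: (77|239) = -1, matching the cycle-count sign.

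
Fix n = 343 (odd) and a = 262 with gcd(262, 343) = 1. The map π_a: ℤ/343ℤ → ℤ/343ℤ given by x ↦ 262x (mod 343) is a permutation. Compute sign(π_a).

-1

Trace 267: π^k(267) = [267, 325, 86, 237, 11, 138, 141] for k=0..6.
The orbit structure of x ↦ 262x mod 343: 4 orbits of sizes [294, 42, 6, 1].
343 − 4 = 339 transpositions; sign(π) = (−1)^339 = -1.
(262|343)_J = -1 (Zolotarev's lemma cross-check).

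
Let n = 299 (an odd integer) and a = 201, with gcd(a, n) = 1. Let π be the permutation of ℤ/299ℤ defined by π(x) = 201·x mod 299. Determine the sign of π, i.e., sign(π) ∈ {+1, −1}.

Orbit of 64 under x↦201x: [64, 7, 211, 252, 121, 102, 170]… (length divides ord_299(201)).
The orbit structure of x ↦ 201x mod 299: 5 orbits of sizes [132, 132, 22, 12, 1].
n − c = 299 − 5 = 294; sign = (−1)^294 = +1.

+1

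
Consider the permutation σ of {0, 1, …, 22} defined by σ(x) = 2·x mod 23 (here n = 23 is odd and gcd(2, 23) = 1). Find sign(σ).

+1

Orbit of 2 under x↦2x: [2, 4, 8, 16, 9, 18, 13]… (length divides ord_23(2)).
Decompose π into cycles: lengths [11, 11, 1] (3 cycles, including the fixed point 0).
sign(π) = (−1)^{n − #cycles} = (−1)^{23−3} = (−1)^20 = +1.
Via Zolotarev, sign(π_{2}) = (2|23) = +1.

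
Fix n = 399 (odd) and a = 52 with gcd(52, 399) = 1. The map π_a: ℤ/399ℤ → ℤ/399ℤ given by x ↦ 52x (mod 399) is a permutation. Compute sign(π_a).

Start at x=106: 106 → 325 → 142 → 202 → 130 → 376 → 1 → … (one orbit).
Cycle type of π: 18×21 + 6×3 + 1×3; total 27 cycles.
27 cycles on 399: each ℓ→(−1)^(ℓ−1), product (−1)^372 = +1.
The Jacobi symbol (52|399) = +1 (Zolotarev) agrees.

+1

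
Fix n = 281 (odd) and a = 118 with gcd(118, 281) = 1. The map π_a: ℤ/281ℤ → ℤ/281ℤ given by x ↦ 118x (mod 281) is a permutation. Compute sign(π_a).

Orbit of 109 under x↦118x: [109, 217, 35, 196, 86, 32, 123]… (length divides ord_281(118)).
π_118 has 5 disjoint cycles with lengths [70, 70, 70, 70, 1] on {0,…,280}.
With 5 cycles on 281 points, sign = (−1)^{281−5} = +1.
Zolotarev: (118|281) = +1, matching the cycle-count sign.

+1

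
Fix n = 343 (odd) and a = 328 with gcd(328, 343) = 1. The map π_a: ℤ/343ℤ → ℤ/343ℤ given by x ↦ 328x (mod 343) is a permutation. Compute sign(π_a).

-1

Start at x=337: 337 → 90 → 22 → 13 → 148 → 181 → 29 → … (one orbit).
The orbit structure of x ↦ 328x mod 343: 10 orbits of sizes [98, 98, 98, 14, 14, 14, 2, 2, 2, 1].
With 10 cycles on 343 points, sign = (−1)^{343−10} = -1.
Via Zolotarev, sign(π_{328}) = (328|343) = -1.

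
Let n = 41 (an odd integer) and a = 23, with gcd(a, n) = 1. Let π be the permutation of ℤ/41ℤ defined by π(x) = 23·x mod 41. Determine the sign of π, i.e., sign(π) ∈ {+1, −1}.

+1

Trace 4: π^k(4) = [4, 10, 25, 1, 23, 37, 31] for k=0..6.
The orbit structure of x ↦ 23x mod 41: 5 orbits of sizes [10, 10, 10, 10, 1].
With 5 cycles on 41 points, sign = (−1)^{41−5} = +1.
Check: (23/41) = +1 by Zolotarev.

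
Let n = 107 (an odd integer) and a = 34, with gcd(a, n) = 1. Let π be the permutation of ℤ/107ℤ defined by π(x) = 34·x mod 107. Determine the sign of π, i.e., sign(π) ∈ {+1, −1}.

+1

Start at x=30: 30 → 57 → 12 → 87 → 69 → 99 → 49 → … (one orbit).
Cycle type of π: 53×2 + 1; total 3 cycles.
3 cycles on 107: each ℓ→(−1)^(ℓ−1), product (−1)^104 = +1.
The Jacobi symbol (34|107) = +1 (Zolotarev) agrees.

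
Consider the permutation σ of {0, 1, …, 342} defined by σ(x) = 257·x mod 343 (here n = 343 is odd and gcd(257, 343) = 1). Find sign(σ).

-1

Trace 148: π^k(148) = [148, 306, 95, 62, 156, 304, 267] for k=0..6.
The orbit structure of x ↦ 257x mod 343: 4 orbits of sizes [294, 42, 6, 1].
Σ(ℓ_i−1) = 343−4 = 339; sign = (−1)^339 = -1.
(257|343)_J = -1 (Zolotarev's lemma cross-check).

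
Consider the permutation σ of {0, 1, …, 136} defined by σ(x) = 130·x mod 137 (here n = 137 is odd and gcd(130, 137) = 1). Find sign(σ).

+1

Trace 25: π^k(25) = [25, 99, 129, 56, 19, 4, 109] for k=0..6.
Cycle lengths of π_130 on ℤ/137ℤ: [68, 68, 1]; 3 cycles in total.
With 3 cycles on 137 points, sign = (−1)^{137−3} = +1.
(130|137)_J = +1 (Zolotarev's lemma cross-check).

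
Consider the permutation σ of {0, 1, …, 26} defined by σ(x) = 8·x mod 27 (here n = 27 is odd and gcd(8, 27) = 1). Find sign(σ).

Trace 19: π^k(19) = [19, 17, 1, 8, 10, 26] for k=0..5.
Cycle type of π: 6×3 + 2×4 + 1; total 8 cycles.
With 8 cycles on 27 points, sign = (−1)^{27−8} = -1.

-1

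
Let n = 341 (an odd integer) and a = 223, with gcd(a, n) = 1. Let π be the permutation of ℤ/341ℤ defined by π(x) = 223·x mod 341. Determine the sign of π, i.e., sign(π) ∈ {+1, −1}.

Trace 180: π^k(180) = [180, 243, 311, 130, 5, 92, 56] for k=0..6.
Decompose π into cycles: lengths [30, 30, 30, 30, 30, 30, 30, 30, 30, 30, 6, 6, 6, 6, 6, 5, 5, 1] (18 cycles, including the fixed point 0).
Σ(ℓ_i−1) = 341−18 = 323; sign = (−1)^323 = -1.
Zolotarev: (223|341) = -1, matching the cycle-count sign.

-1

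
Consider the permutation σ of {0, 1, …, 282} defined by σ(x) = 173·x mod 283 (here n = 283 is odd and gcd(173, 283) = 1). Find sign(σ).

Trace 102: π^k(102) = [102, 100, 37, 175, 277, 94, 131] for k=0..6.
Cycle type of π: 282 + 1; total 2 cycles.
2 cycles on 283: each ℓ→(−1)^(ℓ−1), product (−1)^281 = -1.

-1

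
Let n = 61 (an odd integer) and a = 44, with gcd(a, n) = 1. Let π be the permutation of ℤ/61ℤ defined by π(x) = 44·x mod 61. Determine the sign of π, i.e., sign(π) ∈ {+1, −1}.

Trace 14: π^k(14) = [14, 6, 20, 26, 46, 11, 57] for k=0..6.
Cycle lengths of π_44 on ℤ/61ℤ: [60, 1]; 2 cycles in total.
2 cycles on 61: each ℓ→(−1)^(ℓ−1), product (−1)^59 = -1.
(44|61)_J = -1 (Zolotarev's lemma cross-check).

-1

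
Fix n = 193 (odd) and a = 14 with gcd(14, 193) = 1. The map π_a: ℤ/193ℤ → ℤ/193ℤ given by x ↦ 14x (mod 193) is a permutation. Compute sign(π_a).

Start at x=72: 72 → 43 → 23 → 129 → 69 → 1 → 14 → … (one orbit).
7 cycles of lengths [32, 32, 32, 32, 32, 32, 1].
n − c = 193 − 7 = 186; sign = (−1)^186 = +1.

+1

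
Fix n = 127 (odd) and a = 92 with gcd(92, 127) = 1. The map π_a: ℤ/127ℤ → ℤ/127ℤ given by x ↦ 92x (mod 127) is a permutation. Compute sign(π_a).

Trace 25: π^k(25) = [25, 14, 18, 5, 79, 29, 1] for k=0..6.
Decompose π into cycles: lengths [126, 1] (2 cycles, including the fixed point 0).
sign(π) = (−1)^{n − #cycles} = (−1)^{127−2} = (−1)^125 = -1.

-1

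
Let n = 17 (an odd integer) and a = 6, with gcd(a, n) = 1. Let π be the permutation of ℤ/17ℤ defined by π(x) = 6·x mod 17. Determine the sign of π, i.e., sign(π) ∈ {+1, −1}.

-1

Start at x=15: 15 → 5 → 13 → 10 → 9 → 3 → 1 → … (one orbit).
Cycle type of π: 16 + 1; total 2 cycles.
With 2 cycles on 17 points, sign = (−1)^{17−2} = -1.
Via Zolotarev, sign(π_{6}) = (6|17) = -1.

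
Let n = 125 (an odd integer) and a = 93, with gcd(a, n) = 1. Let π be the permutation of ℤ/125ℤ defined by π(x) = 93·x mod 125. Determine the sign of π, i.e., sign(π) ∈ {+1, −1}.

-1

Orbit of 93 under x↦93x: [93, 24, 107, 76, 68, 74, 7]… (length divides ord_125(93)).
Decompose π into cycles: lengths [20, 20, 20, 20, 20, 4, 4, 4, 4, 4, 4, 1] (12 cycles, including the fixed point 0).
sign(π) = (−1)^{n − #cycles} = (−1)^{125−12} = (−1)^113 = -1.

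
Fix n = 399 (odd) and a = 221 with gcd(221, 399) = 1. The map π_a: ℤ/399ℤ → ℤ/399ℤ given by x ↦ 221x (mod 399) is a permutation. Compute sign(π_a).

+1

Trace 163: π^k(163) = [163, 113, 235, 65, 1, 221] for k=0..5.
Cycle lengths of π_221 on ℤ/399ℤ: [6, 6, 6, 6, 6, 6, 6, 6, 6, 6, 6, 6, 6, 6, 6, 6, 6, 6, 6, 6, 6, 6, 6, 6, 6, 6, 6, 6, 6, 6, 6, 6, 6, 6, 6, 6, 6, 6, 6, 6, 6, 6, 6, 6, 6, 6, 6, 6, 6, 6, 6, 6, 6, 6, 6, 6, 6, 6, 6, 6, 6, 6, 6, 6, 6, 3, 3, 2, 1]; 69 cycles in total.
399 − 69 = 330 transpositions; sign(π) = (−1)^330 = +1.
(221|399)_J = +1 (Zolotarev's lemma cross-check).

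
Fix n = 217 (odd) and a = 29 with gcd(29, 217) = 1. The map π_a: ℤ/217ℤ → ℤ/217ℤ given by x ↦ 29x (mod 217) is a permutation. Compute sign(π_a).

Orbit of 15 under x↦29x: [15, 1, 29, 190, 85, 78, 92]… (length divides ord_217(29)).
28 cycles of lengths [10, 10, 10, 10, 10, 10, 10, 10, 10, 10, 10, 10, 10, 10, 10, 10, 10, 10, 10, 10, 10, 1, 1, 1, 1, 1, 1, 1].
Σ(ℓ_i−1) = 217−28 = 189; sign = (−1)^189 = -1.
Via Zolotarev, sign(π_{29}) = (29|217) = -1.

-1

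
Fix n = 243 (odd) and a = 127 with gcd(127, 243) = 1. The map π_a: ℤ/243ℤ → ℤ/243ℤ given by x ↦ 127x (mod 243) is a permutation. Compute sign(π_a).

Trace 172: π^k(172) = [172, 217, 100, 64, 109, 235, 199] for k=0..6.
Decompose π into cycles: lengths [27, 27, 27, 27, 27, 27, 9, 9, 9, 9, 9, 9, 3, 3, 3, 3, 3, 3, 1, 1, 1, 1, 1, 1, 1, 1, 1] (27 cycles, including the fixed point 0).
With 27 cycles on 243 points, sign = (−1)^{243−27} = +1.
Via Zolotarev, sign(π_{127}) = (127|243) = +1.

+1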